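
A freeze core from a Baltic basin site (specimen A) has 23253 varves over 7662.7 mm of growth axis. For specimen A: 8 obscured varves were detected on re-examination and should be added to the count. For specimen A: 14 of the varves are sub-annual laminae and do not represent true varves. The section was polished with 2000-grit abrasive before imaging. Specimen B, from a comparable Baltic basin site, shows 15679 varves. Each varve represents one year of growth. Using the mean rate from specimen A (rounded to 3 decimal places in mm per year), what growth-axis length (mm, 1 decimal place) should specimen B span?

Specimen A: true varve count = 23253 − 14 + 8 = 23247.
A: 7662.7 mm over 23247 years gives 7662.7 / 23247 ≈ 0.330 mm/yr.
For B, 0.330 mm/year × 15679 years = 5174.1 mm.

5174.1 mm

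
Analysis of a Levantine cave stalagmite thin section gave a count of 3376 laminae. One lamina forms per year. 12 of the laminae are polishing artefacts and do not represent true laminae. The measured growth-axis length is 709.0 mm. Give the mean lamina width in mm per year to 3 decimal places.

Correcting the raw count gives 3376 − 12 = 3364 true laminae.
709.0 mm over 3364 years gives 709.0 / 3364 ≈ 0.211 mm per year.

0.211 mm per year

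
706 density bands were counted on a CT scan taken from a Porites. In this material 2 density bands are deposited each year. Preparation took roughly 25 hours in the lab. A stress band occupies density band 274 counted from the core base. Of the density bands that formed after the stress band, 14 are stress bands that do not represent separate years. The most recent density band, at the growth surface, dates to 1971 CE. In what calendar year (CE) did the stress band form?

706 − 274 = 432 density bands lie beyond the stress band toward the growth surface.
432 − 14 false = 418 true density bands after the stress band.
Dividing by 2 density bands per year: 418 / 2 = 209 years.
Counting back 209 years from 1971 CE places the stress band in 1971 − 209 = 1762 CE.

1762 CE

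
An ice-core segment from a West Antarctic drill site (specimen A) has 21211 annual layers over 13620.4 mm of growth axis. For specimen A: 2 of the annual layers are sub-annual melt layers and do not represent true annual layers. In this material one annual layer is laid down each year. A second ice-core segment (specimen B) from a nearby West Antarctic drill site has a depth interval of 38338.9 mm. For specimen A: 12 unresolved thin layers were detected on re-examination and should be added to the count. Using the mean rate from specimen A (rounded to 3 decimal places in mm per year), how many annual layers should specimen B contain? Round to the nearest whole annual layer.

59718 annual layers

Specimen A: after corrections the count is 21211 − 2 + 12 = 21221 annual layers.
A: Extension rate ≈ 13620.4 / 21221 = 0.642 mm/year.
B spans 38338.9 / 0.642 = 59717.91 years ≈ 59718 annual layers.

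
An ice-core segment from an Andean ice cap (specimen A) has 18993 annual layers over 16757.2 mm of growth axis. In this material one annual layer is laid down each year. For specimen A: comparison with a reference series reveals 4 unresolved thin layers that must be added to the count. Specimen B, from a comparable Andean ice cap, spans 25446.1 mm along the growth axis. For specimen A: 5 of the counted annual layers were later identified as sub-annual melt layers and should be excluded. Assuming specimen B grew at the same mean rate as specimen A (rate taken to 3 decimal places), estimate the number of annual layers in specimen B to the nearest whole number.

28850 annual layers

Specimen A: true annual layer count = 18993 − 5 + 4 = 18992.
A: 16757.2 mm over 18992 years gives 16757.2 / 18992 ≈ 0.882 mm/year.
Specimen B: 25446.1 mm / 0.882 mm per year = 28850.45 years ≈ 28850 annual layers.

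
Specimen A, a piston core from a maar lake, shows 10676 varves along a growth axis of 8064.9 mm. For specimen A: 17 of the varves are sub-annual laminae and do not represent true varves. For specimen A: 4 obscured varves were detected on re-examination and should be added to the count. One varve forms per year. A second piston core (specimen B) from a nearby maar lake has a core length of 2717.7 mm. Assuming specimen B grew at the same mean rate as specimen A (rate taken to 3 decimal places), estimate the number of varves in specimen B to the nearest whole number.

Specimen A: after corrections the count is 10676 − 17 + 4 = 10663 varves.
A: Extension rate ≈ 8064.9 / 10663 = 0.756 mm/yr.
B spans 2717.7 / 0.756 = 3594.84 years ≈ 3595 varves.

3595 varves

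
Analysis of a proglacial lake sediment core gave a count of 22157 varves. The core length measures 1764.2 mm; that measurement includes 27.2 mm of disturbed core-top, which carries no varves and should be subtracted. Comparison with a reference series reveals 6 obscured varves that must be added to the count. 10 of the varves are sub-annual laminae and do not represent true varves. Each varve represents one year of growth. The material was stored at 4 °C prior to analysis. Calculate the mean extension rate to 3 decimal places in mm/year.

True varve count = 22157 − 10 + 6 = 22153.
The growth record spans 1764.2 − 27.2 = 1737.0 mm.
Mean rate = 1737.0 mm / 22153 years ≈ 0.078 mm/year.

0.078 mm/year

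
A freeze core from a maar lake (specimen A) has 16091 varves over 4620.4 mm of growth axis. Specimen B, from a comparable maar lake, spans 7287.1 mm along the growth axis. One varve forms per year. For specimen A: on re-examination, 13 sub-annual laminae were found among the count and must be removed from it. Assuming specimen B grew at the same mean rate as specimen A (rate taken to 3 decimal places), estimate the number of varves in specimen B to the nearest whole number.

25391 varves

Specimen A: adjusted count: 16091 − 13 = 16078 varves.
A: Extension rate ≈ 4620.4 / 16078 = 0.287 mm per year.
B spans 7287.1 / 0.287 = 25390.59 years ≈ 25391 varves.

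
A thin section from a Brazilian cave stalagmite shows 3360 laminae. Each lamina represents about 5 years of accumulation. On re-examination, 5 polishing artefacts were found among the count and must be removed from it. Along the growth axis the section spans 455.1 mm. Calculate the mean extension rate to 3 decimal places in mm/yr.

0.027 mm/yr

True lamina count = 3360 − 5 = 3355.
At 5 years per lamina, 3355 × 5 = 16775 years.
Mean rate = 455.1 mm / 16775 years ≈ 0.027 mm/yr.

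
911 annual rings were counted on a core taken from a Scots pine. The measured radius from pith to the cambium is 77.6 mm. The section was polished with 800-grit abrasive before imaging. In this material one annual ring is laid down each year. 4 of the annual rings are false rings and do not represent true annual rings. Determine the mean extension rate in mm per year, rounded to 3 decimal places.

0.086 mm per year

Correcting the raw count gives 911 − 4 = 907 true annual rings.
Extension rate ≈ 77.6 / 907 = 0.086 mm per year.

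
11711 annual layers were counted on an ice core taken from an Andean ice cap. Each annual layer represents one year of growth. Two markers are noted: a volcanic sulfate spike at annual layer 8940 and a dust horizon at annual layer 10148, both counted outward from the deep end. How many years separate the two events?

Separation: 10148 − 8940 = 1208 annual layers.
At one annual layer per year, 1208 years elapsed between them.

1208 yr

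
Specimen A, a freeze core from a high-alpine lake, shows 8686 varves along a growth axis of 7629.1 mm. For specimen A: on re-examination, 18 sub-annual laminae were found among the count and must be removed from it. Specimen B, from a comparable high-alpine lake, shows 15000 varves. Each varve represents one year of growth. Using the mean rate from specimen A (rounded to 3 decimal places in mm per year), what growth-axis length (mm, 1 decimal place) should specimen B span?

13200.0 mm

Specimen A: true varve count = 8686 − 18 = 8668.
A: Extension rate ≈ 7629.1 / 8668 = 0.880 mm per year.
For B, 0.880 mm/year × 15000 years = 13200.0 mm.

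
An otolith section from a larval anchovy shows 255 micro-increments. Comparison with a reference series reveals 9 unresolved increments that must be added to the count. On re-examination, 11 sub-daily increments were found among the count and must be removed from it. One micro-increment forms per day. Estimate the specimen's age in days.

253 d

Correcting the raw count gives 255 − 11 + 9 = 253 true micro-increments.
One micro-increment per day makes the duration 253 days.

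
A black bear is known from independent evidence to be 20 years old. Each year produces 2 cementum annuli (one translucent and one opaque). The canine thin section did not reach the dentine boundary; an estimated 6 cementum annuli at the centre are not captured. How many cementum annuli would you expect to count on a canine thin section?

20 years at 2 cementum annuli per year gives 20 × 2 = 40 cementum annuli.
40 − 6 missed = 34 cementum annuli expected in the prepared section.

34 cementum annuli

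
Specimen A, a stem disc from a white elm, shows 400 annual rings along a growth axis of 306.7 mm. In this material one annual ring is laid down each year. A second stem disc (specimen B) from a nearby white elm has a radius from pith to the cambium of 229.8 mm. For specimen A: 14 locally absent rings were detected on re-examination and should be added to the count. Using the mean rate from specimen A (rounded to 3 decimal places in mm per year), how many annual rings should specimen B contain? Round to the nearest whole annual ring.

310 annual rings

Specimen A: correcting the raw count gives 400 + 14 = 414 true annual rings.
A: 306.7 mm over 414 years gives 306.7 / 414 ≈ 0.741 mm/yr.
B spans 229.8 / 0.741 = 310.12 years ≈ 310 annual rings.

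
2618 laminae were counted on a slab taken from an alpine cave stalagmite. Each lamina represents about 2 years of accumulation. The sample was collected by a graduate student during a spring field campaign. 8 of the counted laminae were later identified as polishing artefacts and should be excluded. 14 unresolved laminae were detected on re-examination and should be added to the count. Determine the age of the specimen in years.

5248 yr

After corrections the count is 2618 − 8 + 14 = 2624 laminae.
2624 laminae at 2 years each span 2624 × 2 = 5248 years.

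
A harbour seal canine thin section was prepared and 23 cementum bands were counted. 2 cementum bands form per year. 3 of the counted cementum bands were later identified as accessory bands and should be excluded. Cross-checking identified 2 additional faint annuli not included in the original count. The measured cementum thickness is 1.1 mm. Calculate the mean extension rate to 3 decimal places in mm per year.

0.100 mm per year

Correcting the raw count gives 23 − 3 + 2 = 22 true cementum bands.
Dividing by 2 cementum bands per year: 22 / 2 = 11 years.
Mean rate = 1.1 mm / 11 years ≈ 0.100 mm per year.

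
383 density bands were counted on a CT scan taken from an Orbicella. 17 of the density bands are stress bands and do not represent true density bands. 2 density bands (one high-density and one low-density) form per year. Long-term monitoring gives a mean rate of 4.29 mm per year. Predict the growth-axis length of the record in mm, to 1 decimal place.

785.1 mm

Correcting the raw count gives 383 − 17 = 366 true density bands.
366 density bands at 2 per year is 366 / 2 = 183 years.
Predicted length = 4.29 mm/year × 183 years = 785.1 mm.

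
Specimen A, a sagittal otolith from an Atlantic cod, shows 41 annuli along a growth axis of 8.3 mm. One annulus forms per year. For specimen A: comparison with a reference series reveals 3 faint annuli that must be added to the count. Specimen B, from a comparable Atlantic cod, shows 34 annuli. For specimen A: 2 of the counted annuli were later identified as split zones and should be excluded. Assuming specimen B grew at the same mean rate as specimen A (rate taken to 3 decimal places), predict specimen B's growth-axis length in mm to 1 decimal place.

6.7 mm

Specimen A: true annulus count = 41 − 2 + 3 = 42.
A: Mean rate = 8.3 mm / 42 years ≈ 0.198 mm per year.
For B, 0.198 mm/year × 34 years = 6.7 mm.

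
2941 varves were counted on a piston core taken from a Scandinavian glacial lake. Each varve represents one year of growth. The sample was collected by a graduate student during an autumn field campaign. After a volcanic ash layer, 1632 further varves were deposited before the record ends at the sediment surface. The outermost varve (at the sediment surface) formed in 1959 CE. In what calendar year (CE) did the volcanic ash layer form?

1632 varves post-date the volcanic ash layer.
1959 − 1632 = 327 CE.

327 CE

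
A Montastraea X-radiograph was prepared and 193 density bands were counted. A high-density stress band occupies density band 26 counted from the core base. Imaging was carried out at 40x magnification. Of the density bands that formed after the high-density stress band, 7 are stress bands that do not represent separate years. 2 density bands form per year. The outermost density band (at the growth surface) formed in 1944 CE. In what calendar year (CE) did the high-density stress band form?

Between density band 26 and the growth surface there are 193 − 26 = 167 density bands.
Removing the 7 false density bands leaves 167 − 7 = 160 true density bands beyond the high-density stress band.
Dividing by 2 density bands per year: 160 / 2 = 80 years.
1944 − 80 = 1864 CE.

1864 CE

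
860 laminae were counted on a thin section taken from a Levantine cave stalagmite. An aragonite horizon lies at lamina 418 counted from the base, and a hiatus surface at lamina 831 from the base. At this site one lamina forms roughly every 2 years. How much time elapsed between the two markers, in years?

826 years

The two markers are separated by 831 − 418 = 413 laminae.
413 laminae at 2 years each span 413 × 2 = 826 years.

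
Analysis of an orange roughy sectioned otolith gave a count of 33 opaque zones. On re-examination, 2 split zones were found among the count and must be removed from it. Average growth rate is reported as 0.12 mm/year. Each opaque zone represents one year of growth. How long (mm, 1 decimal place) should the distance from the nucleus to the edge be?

3.7 mm

Correcting the raw count gives 33 − 2 = 31 true opaque zones.
Length ≈ 0.12 × 31 = 3.7 mm.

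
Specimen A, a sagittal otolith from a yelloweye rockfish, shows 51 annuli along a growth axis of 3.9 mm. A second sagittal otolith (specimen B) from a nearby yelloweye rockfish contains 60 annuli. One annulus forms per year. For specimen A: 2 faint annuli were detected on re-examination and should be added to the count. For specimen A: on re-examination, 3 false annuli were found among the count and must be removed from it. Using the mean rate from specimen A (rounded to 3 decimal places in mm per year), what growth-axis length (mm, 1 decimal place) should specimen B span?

4.7 mm

Specimen A: true annulus count = 51 − 3 + 2 = 50.
A: Extension rate ≈ 3.9 / 50 = 0.078 mm/yr.
Length of B = 0.078 × 60 = 4.7 mm.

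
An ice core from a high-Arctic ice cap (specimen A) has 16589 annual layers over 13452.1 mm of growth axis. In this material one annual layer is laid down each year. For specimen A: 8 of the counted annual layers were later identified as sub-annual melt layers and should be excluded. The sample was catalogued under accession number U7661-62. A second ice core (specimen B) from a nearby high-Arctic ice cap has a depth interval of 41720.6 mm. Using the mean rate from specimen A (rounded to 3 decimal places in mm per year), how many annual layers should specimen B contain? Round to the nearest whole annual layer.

Specimen A: adjusted count: 16589 − 8 = 16581 annual layers.
A: Extension rate ≈ 13452.1 / 16581 = 0.811 mm/year.
For B, 41720.6 / 0.811 = 51443.40 years ≈ 51443 annual layers.

51443 annual layers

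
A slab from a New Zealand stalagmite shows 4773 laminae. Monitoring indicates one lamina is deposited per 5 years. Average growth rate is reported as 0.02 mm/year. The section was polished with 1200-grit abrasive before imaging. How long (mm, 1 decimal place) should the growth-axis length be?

477.3 mm

At 5 years per lamina, 4773 × 5 = 23865 years.
23865 years at 0.02 mm/year gives 0.02 × 23865 = 477.3 mm.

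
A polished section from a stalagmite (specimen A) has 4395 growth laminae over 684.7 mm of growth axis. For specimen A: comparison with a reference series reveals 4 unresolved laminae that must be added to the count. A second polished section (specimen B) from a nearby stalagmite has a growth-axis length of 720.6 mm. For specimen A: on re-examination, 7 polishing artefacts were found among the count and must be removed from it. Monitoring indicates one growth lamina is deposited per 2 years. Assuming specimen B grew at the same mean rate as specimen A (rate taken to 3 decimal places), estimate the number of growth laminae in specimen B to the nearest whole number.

Specimen A: true growth lamina count = 4395 − 7 + 4 = 4392.
Specimen A: 4392 growth laminae at 2 years each span 4392 × 2 = 8784 years.
A: 684.7 mm over 8784 years gives 684.7 / 8784 ≈ 0.078 mm/yr.
Specimen B: 720.6 mm / 0.078 mm per year = 9238.46 years; at 2 years per growth lamina that is 9238.46 / 2 ≈ 4619 growth laminae.

4619 growth laminae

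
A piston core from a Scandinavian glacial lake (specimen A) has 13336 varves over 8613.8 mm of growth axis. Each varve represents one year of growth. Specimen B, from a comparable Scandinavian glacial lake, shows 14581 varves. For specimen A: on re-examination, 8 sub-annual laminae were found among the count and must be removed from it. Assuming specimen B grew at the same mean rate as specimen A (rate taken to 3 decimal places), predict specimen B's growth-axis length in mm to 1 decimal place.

Specimen A: correcting the raw count gives 13336 − 8 = 13328 true varves.
A: Extension rate ≈ 8613.8 / 13328 = 0.646 mm/yr.
B's length ≈ 0.646 × 14581 = 9419.3 mm.

9419.3 mm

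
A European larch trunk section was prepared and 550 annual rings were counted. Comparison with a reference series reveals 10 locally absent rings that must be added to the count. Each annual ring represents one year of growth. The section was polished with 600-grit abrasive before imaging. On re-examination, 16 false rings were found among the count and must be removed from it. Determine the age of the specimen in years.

Adjusted count: 550 − 16 + 10 = 544 annual rings.
At one annual ring per year, that is 544 years.

544 years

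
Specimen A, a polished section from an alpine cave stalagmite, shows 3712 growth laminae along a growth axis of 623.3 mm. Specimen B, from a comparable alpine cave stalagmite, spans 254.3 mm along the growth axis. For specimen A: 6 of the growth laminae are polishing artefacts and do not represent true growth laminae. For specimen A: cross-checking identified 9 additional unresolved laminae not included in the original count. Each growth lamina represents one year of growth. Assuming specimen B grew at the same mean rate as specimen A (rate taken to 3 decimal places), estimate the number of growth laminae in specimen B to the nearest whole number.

Specimen A: adjusted count: 3712 − 6 + 9 = 3715 growth laminae.
A: 623.3 mm over 3715 years gives 623.3 / 3715 ≈ 0.168 mm/year.
For B, 254.3 / 0.168 = 1513.69 years ≈ 1514 growth laminae.

1514 growth laminae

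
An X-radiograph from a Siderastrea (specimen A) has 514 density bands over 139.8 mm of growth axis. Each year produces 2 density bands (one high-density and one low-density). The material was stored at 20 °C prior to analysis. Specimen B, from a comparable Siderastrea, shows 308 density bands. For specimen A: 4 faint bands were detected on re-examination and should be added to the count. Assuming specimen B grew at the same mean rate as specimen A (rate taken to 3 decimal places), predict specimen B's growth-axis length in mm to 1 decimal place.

Specimen A: correcting the raw count gives 514 + 4 = 518 true density bands.
Specimen A: dividing by 2 density bands per year: 518 / 2 = 259 years.
A: 139.8 mm over 259 years gives 139.8 / 259 ≈ 0.540 mm/yr.
Specimen B: with 2 density bands per year, 308 / 2 = 154 years. Length of B = 0.540 × 154 = 83.2 mm.

83.2 mm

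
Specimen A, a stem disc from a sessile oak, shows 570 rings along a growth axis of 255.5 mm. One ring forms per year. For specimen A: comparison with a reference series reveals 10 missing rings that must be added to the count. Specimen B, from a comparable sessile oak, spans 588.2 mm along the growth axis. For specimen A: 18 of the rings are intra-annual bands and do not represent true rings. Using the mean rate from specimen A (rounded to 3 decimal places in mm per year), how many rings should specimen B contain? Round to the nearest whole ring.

Specimen A: adjusted count: 570 − 18 + 10 = 562 rings.
A: Mean rate = 255.5 mm / 562 years ≈ 0.455 mm/yr.
B spans 588.2 / 0.455 = 1292.75 years ≈ 1293 rings.

1293 rings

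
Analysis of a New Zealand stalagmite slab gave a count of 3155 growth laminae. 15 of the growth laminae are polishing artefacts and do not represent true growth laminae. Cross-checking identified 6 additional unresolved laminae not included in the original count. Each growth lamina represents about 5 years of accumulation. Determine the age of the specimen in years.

Correcting the raw count gives 3155 − 15 + 6 = 3146 true growth laminae.
3146 growth laminae at 5 years each span 3146 × 5 = 15730 years.

15730 years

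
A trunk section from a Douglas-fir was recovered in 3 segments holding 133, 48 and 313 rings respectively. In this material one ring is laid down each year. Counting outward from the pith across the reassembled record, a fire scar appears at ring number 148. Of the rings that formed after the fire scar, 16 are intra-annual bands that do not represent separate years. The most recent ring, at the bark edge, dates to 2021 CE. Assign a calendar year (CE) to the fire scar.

Total rings = 133 + 48 + 313 = 494.
Between ring 148 and the bark edge there are 494 − 148 = 346 rings.
Removing the 16 false rings leaves 346 − 16 = 330 true rings beyond the fire scar.
The ring at the bark edge is 2021 CE, so the fire scar dates to 2021 − 330 = 1691 CE.

1691 CE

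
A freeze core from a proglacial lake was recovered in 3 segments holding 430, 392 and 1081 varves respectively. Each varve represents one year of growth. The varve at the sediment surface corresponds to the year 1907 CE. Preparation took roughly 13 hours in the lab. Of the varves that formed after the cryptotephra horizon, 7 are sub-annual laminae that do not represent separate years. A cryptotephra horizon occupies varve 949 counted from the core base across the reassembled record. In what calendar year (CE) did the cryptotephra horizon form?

960 CE

Total varves = 430 + 392 + 1081 = 1903.
Between varve 949 and the sediment surface there are 1903 − 949 = 954 varves.
Excluding 7 false varves: 954 − 7 = 947.
Counting back 947 years from 1907 CE places the cryptotephra horizon in 1907 − 947 = 960 CE.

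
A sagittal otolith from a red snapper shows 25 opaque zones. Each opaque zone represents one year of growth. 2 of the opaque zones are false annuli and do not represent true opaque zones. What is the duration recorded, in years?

23 yr

Correcting the raw count gives 25 − 2 = 23 true opaque zones.
With a one-to-one opaque zone periodicity this is 23 years.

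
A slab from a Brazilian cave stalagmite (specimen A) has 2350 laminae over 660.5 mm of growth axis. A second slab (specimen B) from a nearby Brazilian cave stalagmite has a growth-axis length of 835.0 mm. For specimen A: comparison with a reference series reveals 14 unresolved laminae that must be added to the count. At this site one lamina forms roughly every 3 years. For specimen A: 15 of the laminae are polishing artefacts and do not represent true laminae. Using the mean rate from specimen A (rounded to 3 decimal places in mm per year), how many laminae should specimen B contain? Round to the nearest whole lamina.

Specimen A: correcting the raw count gives 2350 − 15 + 14 = 2349 true laminae.
Specimen A: at 3 years per lamina, 2349 × 3 = 7047 years.
A: Extension rate ≈ 660.5 / 7047 = 0.094 mm/yr.
B spans 835.0 / 0.094 = 8882.98 years; at 3 years per lamina that is 8882.98 / 3 ≈ 2961 laminae.

2961 laminae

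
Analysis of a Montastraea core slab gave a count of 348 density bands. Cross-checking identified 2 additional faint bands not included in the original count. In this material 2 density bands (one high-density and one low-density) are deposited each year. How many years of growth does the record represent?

175 years

Adjusted count: 348 + 2 = 350 density bands.
With 2 density bands per year, 350 / 2 = 175 years.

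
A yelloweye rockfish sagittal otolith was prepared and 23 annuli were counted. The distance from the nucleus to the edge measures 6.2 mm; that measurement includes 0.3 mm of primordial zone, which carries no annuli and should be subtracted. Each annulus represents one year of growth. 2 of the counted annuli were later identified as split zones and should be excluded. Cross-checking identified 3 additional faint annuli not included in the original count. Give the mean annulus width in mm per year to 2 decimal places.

True annulus count = 23 − 2 + 3 = 24.
Removing the 0.3 mm offcut leaves 6.2 − 0.3 = 5.9 mm.
Extension rate ≈ 5.9 / 24 = 0.25 mm per year.

0.25 mm per year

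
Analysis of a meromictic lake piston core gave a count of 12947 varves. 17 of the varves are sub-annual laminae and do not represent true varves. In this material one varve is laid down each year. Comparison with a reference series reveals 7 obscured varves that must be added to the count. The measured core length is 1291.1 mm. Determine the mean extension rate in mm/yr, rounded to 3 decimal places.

0.100 mm/yr

Correcting the raw count gives 12947 − 17 + 7 = 12937 true varves.
1291.1 mm over 12937 years gives 1291.1 / 12937 ≈ 0.100 mm/yr.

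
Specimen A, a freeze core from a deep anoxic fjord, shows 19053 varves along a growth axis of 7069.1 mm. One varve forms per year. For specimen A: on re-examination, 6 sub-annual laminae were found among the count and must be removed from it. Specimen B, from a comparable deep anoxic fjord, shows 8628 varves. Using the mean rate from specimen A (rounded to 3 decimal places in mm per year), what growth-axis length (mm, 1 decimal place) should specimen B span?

3201.0 mm

Specimen A: correcting the raw count gives 19053 − 6 = 19047 true varves.
A: Extension rate ≈ 7069.1 / 19047 = 0.371 mm/year.
For B, 0.371 mm/year × 8628 years = 3201.0 mm.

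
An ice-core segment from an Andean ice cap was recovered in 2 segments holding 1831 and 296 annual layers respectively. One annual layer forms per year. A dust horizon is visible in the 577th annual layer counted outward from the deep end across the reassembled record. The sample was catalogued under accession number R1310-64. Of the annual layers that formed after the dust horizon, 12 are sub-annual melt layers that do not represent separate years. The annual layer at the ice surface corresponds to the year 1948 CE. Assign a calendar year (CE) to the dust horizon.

410 CE

Total annual layers = 1831 + 296 = 2127.
Between annual layer 577 and the ice surface there are 2127 − 577 = 1550 annual layers.
1550 − 12 false = 1538 true annual layers after the dust horizon.
The annual layer at the ice surface is 1948 CE, so the dust horizon dates to 1948 − 1538 = 410 CE.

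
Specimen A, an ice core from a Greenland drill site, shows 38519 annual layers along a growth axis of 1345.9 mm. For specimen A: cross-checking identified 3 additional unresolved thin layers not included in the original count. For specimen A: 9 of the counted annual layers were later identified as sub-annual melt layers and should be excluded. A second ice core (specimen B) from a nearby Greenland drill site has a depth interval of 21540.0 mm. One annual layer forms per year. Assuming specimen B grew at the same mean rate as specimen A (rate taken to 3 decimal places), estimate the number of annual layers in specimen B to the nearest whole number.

615429 annual layers

Specimen A: true annual layer count = 38519 − 9 + 3 = 38513.
A: 1345.9 mm over 38513 years gives 1345.9 / 38513 ≈ 0.035 mm/year.
Specimen B: 21540.0 mm / 0.035 mm per year = 615428.57 years ≈ 615429 annual layers.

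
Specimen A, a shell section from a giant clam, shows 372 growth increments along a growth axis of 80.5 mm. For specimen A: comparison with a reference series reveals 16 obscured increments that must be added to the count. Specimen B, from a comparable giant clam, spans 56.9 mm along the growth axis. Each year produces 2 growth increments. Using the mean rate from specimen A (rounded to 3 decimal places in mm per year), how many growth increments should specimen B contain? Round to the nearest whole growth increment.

Specimen A: correcting the raw count gives 372 + 16 = 388 true growth increments.
Specimen A: with 2 growth increments per year, 388 / 2 = 194 years.
A: Extension rate ≈ 80.5 / 194 = 0.415 mm/yr.
For B, 56.9 / 0.415 = 137.11 years; at 2 growth increments per year that is 137.11 × 2 ≈ 274 growth increments.

274 growth increments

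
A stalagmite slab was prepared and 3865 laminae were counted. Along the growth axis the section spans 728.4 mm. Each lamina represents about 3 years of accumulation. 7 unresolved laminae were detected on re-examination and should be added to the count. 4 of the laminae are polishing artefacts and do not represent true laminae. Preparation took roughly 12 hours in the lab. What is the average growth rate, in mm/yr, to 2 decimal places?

0.06 mm/yr

True lamina count = 3865 − 4 + 7 = 3868.
At 3 years per lamina, 3868 × 3 = 11604 years.
728.4 mm over 11604 years gives 728.4 / 11604 ≈ 0.06 mm/yr.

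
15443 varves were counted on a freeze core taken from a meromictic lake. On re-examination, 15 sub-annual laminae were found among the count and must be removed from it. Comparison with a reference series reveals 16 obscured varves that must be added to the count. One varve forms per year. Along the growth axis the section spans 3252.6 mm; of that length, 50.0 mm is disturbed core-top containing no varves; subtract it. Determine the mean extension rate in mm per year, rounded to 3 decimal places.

After corrections the count is 15443 − 15 + 16 = 15444 varves.
Removing the 50.0 mm offcut leaves 3252.6 − 50.0 = 3202.6 mm.
Mean rate = 3202.6 mm / 15444 years ≈ 0.207 mm per year.

0.207 mm per year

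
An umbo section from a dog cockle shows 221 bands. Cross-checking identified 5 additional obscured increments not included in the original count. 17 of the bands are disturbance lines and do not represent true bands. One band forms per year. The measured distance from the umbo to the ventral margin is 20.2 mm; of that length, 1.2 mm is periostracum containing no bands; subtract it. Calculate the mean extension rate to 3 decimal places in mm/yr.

0.091 mm/yr

True band count = 221 − 17 + 5 = 209.
Net length = 20.2 − 1.2 = 19.0 mm.
Extension rate ≈ 19.0 / 209 = 0.091 mm/yr.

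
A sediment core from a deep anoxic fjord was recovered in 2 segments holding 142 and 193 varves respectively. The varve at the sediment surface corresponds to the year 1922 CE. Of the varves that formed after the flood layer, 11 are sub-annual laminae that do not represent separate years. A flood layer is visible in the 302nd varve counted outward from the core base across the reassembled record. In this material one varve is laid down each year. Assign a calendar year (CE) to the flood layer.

Total varves = 142 + 193 = 335.
Between varve 302 and the sediment surface there are 335 − 302 = 33 varves.
33 − 11 false = 22 true varves after the flood layer.
Counting back 22 years from 1922 CE places the flood layer in 1922 − 22 = 1900 CE.

1900 CE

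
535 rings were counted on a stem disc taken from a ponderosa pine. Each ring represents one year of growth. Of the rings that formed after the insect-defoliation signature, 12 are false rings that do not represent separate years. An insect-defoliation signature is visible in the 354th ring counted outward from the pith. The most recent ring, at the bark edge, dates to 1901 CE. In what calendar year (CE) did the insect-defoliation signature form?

535 − 354 = 181 rings lie beyond the insect-defoliation signature toward the bark edge.
Excluding 12 false rings: 181 − 12 = 169.
1901 − 169 = 1732 CE.

1732 CE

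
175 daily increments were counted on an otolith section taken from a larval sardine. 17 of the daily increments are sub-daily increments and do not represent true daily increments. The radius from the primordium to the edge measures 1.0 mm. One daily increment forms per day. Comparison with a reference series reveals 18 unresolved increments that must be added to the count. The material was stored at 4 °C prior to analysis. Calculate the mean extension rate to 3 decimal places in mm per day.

Adjusted count: 175 − 17 + 18 = 176 daily increments.
1.0 mm over 176 days gives 1.0 / 176 ≈ 0.006 mm per day.

0.006 mm per day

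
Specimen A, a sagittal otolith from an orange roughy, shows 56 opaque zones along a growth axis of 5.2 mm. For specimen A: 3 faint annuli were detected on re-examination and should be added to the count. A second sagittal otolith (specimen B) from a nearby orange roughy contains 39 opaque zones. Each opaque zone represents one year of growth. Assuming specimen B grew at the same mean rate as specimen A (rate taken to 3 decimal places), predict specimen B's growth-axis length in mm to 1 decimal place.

3.4 mm

Specimen A: true opaque zone count = 56 + 3 = 59.
A: Mean rate = 5.2 mm / 59 years ≈ 0.088 mm per year.
Length of B = 0.088 × 39 = 3.4 mm.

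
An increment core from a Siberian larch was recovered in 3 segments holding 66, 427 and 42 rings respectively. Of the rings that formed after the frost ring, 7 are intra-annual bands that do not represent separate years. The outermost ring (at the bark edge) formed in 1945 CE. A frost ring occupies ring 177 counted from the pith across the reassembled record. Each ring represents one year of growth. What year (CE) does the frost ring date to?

1594 CE

Total rings = 66 + 427 + 42 = 535.
535 − 177 = 358 rings lie beyond the frost ring toward the bark edge.
358 − 7 false = 351 true rings after the frost ring.
The ring at the bark edge is 1945 CE, so the frost ring dates to 1945 − 351 = 1594 CE.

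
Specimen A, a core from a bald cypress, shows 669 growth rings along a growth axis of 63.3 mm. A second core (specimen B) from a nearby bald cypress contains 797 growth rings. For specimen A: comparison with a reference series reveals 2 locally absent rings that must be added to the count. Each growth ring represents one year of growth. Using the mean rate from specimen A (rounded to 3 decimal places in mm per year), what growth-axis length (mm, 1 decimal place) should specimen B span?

Specimen A: adjusted count: 669 + 2 = 671 growth rings.
A: Mean rate = 63.3 mm / 671 years ≈ 0.094 mm/yr.
B's length ≈ 0.094 × 797 = 74.9 mm.

74.9 mm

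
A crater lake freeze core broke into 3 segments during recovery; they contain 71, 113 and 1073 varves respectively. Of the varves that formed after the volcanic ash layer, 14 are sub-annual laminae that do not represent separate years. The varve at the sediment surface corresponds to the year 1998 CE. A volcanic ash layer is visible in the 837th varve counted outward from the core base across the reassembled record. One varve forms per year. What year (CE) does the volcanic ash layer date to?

Total varves = 71 + 113 + 1073 = 1257.
The volcanic ash layer sits at varve 837 from the core base, so 1257 − 837 = 420 varves formed after it.
Removing the 14 false varves leaves 420 − 14 = 406 true varves beyond the volcanic ash layer.
The varve at the sediment surface is 1998 CE, so the volcanic ash layer dates to 1998 − 406 = 1592 CE.

1592 CE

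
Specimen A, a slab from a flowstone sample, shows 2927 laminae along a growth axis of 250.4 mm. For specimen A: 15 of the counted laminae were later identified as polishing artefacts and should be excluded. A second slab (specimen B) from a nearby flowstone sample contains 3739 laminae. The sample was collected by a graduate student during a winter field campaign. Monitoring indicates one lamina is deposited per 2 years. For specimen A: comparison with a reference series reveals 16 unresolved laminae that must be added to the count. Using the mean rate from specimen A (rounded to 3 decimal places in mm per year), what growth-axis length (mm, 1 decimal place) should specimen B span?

Specimen A: after corrections the count is 2927 − 15 + 16 = 2928 laminae.
Specimen A: 2928 laminae at 2 years each span 2928 × 2 = 5856 years.
A: Mean rate = 250.4 mm / 5856 years ≈ 0.043 mm/year.
Specimen B: 3739 laminae at 2 years each span 3739 × 2 = 7478 years. For B, 0.043 mm/year × 7478 years = 321.6 mm.

321.6 mm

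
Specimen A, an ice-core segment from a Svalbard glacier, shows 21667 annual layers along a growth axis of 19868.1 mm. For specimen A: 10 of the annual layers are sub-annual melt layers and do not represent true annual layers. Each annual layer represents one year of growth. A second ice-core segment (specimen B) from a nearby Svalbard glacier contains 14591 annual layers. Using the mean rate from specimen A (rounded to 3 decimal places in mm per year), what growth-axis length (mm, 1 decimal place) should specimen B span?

Specimen A: correcting the raw count gives 21667 − 10 = 21657 true annual layers.
A: Extension rate ≈ 19868.1 / 21657 = 0.917 mm/yr.
Length of B = 0.917 × 14591 = 13379.9 mm.

13379.9 mm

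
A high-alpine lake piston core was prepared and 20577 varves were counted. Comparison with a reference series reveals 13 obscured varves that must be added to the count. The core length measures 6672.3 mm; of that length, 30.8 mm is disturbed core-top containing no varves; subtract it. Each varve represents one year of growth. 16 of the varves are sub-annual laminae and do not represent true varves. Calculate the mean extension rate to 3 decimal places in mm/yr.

0.323 mm/yr

Correcting the raw count gives 20577 − 16 + 13 = 20574 true varves.
Removing the 30.8 mm offcut leaves 6672.3 − 30.8 = 6641.5 mm.
6641.5 mm over 20574 years gives 6641.5 / 20574 ≈ 0.323 mm/yr.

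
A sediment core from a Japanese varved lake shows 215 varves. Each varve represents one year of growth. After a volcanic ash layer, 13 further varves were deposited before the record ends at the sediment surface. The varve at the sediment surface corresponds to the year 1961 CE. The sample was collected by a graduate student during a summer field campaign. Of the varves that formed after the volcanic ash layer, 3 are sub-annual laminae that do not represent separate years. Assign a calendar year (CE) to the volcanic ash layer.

1951 CE

13 varves formed after the volcanic ash layer.
13 − 3 false = 10 true varves after the volcanic ash layer.
1961 − 10 = 1951 CE.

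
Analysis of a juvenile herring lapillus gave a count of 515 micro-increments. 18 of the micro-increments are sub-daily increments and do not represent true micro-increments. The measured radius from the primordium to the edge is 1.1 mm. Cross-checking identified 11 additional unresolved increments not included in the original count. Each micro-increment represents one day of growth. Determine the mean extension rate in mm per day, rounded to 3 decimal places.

0.002 mm per day

Correcting the raw count gives 515 − 18 + 11 = 508 true micro-increments.
Extension rate ≈ 1.1 / 508 = 0.002 mm per day.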